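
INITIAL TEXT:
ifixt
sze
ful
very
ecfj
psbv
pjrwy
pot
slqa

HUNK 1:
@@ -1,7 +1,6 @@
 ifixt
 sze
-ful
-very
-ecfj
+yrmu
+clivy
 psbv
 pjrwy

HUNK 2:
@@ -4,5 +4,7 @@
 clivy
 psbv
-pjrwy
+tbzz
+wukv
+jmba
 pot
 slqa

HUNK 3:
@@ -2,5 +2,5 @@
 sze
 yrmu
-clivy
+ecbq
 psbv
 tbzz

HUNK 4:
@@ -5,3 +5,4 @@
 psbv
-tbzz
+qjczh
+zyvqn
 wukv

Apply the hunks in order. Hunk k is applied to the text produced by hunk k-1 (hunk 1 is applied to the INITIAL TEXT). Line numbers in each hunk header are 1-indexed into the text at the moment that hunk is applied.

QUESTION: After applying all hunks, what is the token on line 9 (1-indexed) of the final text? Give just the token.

Answer: jmba

Derivation:
Hunk 1: at line 1 remove [ful,very,ecfj] add [yrmu,clivy] -> 8 lines: ifixt sze yrmu clivy psbv pjrwy pot slqa
Hunk 2: at line 4 remove [pjrwy] add [tbzz,wukv,jmba] -> 10 lines: ifixt sze yrmu clivy psbv tbzz wukv jmba pot slqa
Hunk 3: at line 2 remove [clivy] add [ecbq] -> 10 lines: ifixt sze yrmu ecbq psbv tbzz wukv jmba pot slqa
Hunk 4: at line 5 remove [tbzz] add [qjczh,zyvqn] -> 11 lines: ifixt sze yrmu ecbq psbv qjczh zyvqn wukv jmba pot slqa
Final line 9: jmba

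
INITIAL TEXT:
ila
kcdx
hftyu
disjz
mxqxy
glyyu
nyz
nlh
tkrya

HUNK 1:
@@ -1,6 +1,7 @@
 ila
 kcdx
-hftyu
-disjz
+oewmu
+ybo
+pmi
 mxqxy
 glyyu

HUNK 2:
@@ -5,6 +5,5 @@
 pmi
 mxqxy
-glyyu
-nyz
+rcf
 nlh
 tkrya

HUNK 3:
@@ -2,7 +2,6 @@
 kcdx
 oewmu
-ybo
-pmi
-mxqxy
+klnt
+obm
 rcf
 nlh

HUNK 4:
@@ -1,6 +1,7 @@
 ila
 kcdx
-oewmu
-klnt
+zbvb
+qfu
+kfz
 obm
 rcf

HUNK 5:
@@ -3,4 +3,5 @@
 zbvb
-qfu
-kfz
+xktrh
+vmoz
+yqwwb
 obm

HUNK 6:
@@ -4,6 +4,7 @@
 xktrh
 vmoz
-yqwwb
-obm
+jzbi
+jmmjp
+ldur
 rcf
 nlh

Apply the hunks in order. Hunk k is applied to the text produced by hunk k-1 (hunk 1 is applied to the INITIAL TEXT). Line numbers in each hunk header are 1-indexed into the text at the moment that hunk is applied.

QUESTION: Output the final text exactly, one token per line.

Answer: ila
kcdx
zbvb
xktrh
vmoz
jzbi
jmmjp
ldur
rcf
nlh
tkrya

Derivation:
Hunk 1: at line 1 remove [hftyu,disjz] add [oewmu,ybo,pmi] -> 10 lines: ila kcdx oewmu ybo pmi mxqxy glyyu nyz nlh tkrya
Hunk 2: at line 5 remove [glyyu,nyz] add [rcf] -> 9 lines: ila kcdx oewmu ybo pmi mxqxy rcf nlh tkrya
Hunk 3: at line 2 remove [ybo,pmi,mxqxy] add [klnt,obm] -> 8 lines: ila kcdx oewmu klnt obm rcf nlh tkrya
Hunk 4: at line 1 remove [oewmu,klnt] add [zbvb,qfu,kfz] -> 9 lines: ila kcdx zbvb qfu kfz obm rcf nlh tkrya
Hunk 5: at line 3 remove [qfu,kfz] add [xktrh,vmoz,yqwwb] -> 10 lines: ila kcdx zbvb xktrh vmoz yqwwb obm rcf nlh tkrya
Hunk 6: at line 4 remove [yqwwb,obm] add [jzbi,jmmjp,ldur] -> 11 lines: ila kcdx zbvb xktrh vmoz jzbi jmmjp ldur rcf nlh tkrya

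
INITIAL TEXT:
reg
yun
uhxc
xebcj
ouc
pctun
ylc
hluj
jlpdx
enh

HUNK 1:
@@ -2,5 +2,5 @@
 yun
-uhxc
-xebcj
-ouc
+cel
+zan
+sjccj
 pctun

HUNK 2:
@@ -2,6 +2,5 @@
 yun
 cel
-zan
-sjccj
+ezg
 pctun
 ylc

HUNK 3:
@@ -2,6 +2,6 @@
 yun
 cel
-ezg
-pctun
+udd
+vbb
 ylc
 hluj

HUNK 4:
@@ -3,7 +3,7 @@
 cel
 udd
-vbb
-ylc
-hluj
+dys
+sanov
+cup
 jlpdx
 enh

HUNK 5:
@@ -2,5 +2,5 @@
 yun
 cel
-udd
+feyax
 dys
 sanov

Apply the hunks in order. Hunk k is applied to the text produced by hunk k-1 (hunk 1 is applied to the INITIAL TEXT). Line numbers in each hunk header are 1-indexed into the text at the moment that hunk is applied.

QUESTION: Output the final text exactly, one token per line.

Hunk 1: at line 2 remove [uhxc,xebcj,ouc] add [cel,zan,sjccj] -> 10 lines: reg yun cel zan sjccj pctun ylc hluj jlpdx enh
Hunk 2: at line 2 remove [zan,sjccj] add [ezg] -> 9 lines: reg yun cel ezg pctun ylc hluj jlpdx enh
Hunk 3: at line 2 remove [ezg,pctun] add [udd,vbb] -> 9 lines: reg yun cel udd vbb ylc hluj jlpdx enh
Hunk 4: at line 3 remove [vbb,ylc,hluj] add [dys,sanov,cup] -> 9 lines: reg yun cel udd dys sanov cup jlpdx enh
Hunk 5: at line 2 remove [udd] add [feyax] -> 9 lines: reg yun cel feyax dys sanov cup jlpdx enh

Answer: reg
yun
cel
feyax
dys
sanov
cup
jlpdx
enh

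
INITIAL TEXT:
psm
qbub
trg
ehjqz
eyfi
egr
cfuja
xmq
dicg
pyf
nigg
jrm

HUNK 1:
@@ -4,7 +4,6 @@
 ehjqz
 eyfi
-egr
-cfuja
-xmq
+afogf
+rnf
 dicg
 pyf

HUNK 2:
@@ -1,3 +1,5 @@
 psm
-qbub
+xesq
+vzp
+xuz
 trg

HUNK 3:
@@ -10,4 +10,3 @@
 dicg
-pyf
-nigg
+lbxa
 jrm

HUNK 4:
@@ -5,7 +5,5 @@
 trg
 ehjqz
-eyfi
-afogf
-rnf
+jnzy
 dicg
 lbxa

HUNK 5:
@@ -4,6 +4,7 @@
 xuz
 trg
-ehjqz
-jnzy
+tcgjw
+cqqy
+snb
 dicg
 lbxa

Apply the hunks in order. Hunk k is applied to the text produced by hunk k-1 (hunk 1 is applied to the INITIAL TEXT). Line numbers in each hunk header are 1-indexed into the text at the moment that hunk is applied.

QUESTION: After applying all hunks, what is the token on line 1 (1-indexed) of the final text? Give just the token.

Answer: psm

Derivation:
Hunk 1: at line 4 remove [egr,cfuja,xmq] add [afogf,rnf] -> 11 lines: psm qbub trg ehjqz eyfi afogf rnf dicg pyf nigg jrm
Hunk 2: at line 1 remove [qbub] add [xesq,vzp,xuz] -> 13 lines: psm xesq vzp xuz trg ehjqz eyfi afogf rnf dicg pyf nigg jrm
Hunk 3: at line 10 remove [pyf,nigg] add [lbxa] -> 12 lines: psm xesq vzp xuz trg ehjqz eyfi afogf rnf dicg lbxa jrm
Hunk 4: at line 5 remove [eyfi,afogf,rnf] add [jnzy] -> 10 lines: psm xesq vzp xuz trg ehjqz jnzy dicg lbxa jrm
Hunk 5: at line 4 remove [ehjqz,jnzy] add [tcgjw,cqqy,snb] -> 11 lines: psm xesq vzp xuz trg tcgjw cqqy snb dicg lbxa jrm
Final line 1: psm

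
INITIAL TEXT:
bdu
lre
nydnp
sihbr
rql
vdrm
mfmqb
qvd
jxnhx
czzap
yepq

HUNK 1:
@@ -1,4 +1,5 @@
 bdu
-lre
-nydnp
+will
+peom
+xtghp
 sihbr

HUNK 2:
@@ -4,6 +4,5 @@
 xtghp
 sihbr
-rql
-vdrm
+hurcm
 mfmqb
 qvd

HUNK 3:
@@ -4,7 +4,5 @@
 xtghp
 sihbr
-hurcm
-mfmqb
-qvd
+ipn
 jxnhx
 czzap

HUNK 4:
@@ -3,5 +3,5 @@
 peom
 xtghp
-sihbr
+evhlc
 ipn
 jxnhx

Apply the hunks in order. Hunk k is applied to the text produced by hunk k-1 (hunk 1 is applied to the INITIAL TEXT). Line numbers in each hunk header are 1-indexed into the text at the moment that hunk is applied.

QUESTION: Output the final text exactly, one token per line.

Hunk 1: at line 1 remove [lre,nydnp] add [will,peom,xtghp] -> 12 lines: bdu will peom xtghp sihbr rql vdrm mfmqb qvd jxnhx czzap yepq
Hunk 2: at line 4 remove [rql,vdrm] add [hurcm] -> 11 lines: bdu will peom xtghp sihbr hurcm mfmqb qvd jxnhx czzap yepq
Hunk 3: at line 4 remove [hurcm,mfmqb,qvd] add [ipn] -> 9 lines: bdu will peom xtghp sihbr ipn jxnhx czzap yepq
Hunk 4: at line 3 remove [sihbr] add [evhlc] -> 9 lines: bdu will peom xtghp evhlc ipn jxnhx czzap yepq

Answer: bdu
will
peom
xtghp
evhlc
ipn
jxnhx
czzap
yepq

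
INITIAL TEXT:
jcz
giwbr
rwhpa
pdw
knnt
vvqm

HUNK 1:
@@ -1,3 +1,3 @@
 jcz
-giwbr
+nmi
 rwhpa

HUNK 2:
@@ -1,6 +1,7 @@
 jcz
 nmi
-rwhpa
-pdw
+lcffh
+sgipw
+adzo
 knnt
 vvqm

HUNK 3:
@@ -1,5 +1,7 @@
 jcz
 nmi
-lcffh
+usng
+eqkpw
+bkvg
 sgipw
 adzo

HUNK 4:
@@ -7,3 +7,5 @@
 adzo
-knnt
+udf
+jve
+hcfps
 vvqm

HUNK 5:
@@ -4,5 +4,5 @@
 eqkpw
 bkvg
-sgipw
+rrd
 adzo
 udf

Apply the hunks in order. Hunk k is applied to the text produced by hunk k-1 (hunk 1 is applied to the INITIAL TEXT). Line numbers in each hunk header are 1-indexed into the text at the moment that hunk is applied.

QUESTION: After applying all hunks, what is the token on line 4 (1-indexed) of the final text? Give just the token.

Answer: eqkpw

Derivation:
Hunk 1: at line 1 remove [giwbr] add [nmi] -> 6 lines: jcz nmi rwhpa pdw knnt vvqm
Hunk 2: at line 1 remove [rwhpa,pdw] add [lcffh,sgipw,adzo] -> 7 lines: jcz nmi lcffh sgipw adzo knnt vvqm
Hunk 3: at line 1 remove [lcffh] add [usng,eqkpw,bkvg] -> 9 lines: jcz nmi usng eqkpw bkvg sgipw adzo knnt vvqm
Hunk 4: at line 7 remove [knnt] add [udf,jve,hcfps] -> 11 lines: jcz nmi usng eqkpw bkvg sgipw adzo udf jve hcfps vvqm
Hunk 5: at line 4 remove [sgipw] add [rrd] -> 11 lines: jcz nmi usng eqkpw bkvg rrd adzo udf jve hcfps vvqm
Final line 4: eqkpw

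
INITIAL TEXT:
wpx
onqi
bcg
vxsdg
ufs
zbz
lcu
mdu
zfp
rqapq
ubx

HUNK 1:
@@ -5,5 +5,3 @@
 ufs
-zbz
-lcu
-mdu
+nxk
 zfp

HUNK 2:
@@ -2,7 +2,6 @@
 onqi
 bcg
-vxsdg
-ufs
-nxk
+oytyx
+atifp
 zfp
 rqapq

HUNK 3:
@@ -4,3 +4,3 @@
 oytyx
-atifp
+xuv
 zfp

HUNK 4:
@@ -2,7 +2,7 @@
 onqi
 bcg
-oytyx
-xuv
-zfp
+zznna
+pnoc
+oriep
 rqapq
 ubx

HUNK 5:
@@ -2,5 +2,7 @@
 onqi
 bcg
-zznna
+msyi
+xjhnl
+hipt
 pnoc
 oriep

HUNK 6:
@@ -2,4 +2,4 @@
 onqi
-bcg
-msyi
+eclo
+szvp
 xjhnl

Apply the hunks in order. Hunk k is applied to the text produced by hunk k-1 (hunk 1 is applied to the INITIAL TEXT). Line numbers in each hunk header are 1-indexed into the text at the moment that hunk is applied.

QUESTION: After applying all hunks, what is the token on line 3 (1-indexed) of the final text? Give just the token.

Answer: eclo

Derivation:
Hunk 1: at line 5 remove [zbz,lcu,mdu] add [nxk] -> 9 lines: wpx onqi bcg vxsdg ufs nxk zfp rqapq ubx
Hunk 2: at line 2 remove [vxsdg,ufs,nxk] add [oytyx,atifp] -> 8 lines: wpx onqi bcg oytyx atifp zfp rqapq ubx
Hunk 3: at line 4 remove [atifp] add [xuv] -> 8 lines: wpx onqi bcg oytyx xuv zfp rqapq ubx
Hunk 4: at line 2 remove [oytyx,xuv,zfp] add [zznna,pnoc,oriep] -> 8 lines: wpx onqi bcg zznna pnoc oriep rqapq ubx
Hunk 5: at line 2 remove [zznna] add [msyi,xjhnl,hipt] -> 10 lines: wpx onqi bcg msyi xjhnl hipt pnoc oriep rqapq ubx
Hunk 6: at line 2 remove [bcg,msyi] add [eclo,szvp] -> 10 lines: wpx onqi eclo szvp xjhnl hipt pnoc oriep rqapq ubx
Final line 3: eclo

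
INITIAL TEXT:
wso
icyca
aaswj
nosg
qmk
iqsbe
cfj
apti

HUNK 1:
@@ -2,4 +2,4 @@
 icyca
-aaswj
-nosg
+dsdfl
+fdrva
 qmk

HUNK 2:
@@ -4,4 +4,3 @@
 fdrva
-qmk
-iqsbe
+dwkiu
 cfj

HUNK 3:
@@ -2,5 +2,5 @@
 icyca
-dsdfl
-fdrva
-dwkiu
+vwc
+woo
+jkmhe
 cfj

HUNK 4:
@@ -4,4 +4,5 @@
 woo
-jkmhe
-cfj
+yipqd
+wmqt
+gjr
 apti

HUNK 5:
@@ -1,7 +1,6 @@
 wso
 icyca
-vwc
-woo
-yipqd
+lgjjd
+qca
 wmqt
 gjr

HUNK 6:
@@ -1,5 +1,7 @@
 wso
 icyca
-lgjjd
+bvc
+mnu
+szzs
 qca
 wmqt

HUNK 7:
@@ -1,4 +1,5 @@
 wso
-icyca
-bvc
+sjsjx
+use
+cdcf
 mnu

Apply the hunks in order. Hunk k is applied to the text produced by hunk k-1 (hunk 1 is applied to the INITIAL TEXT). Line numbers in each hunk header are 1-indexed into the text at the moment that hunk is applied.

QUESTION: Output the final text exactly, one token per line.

Hunk 1: at line 2 remove [aaswj,nosg] add [dsdfl,fdrva] -> 8 lines: wso icyca dsdfl fdrva qmk iqsbe cfj apti
Hunk 2: at line 4 remove [qmk,iqsbe] add [dwkiu] -> 7 lines: wso icyca dsdfl fdrva dwkiu cfj apti
Hunk 3: at line 2 remove [dsdfl,fdrva,dwkiu] add [vwc,woo,jkmhe] -> 7 lines: wso icyca vwc woo jkmhe cfj apti
Hunk 4: at line 4 remove [jkmhe,cfj] add [yipqd,wmqt,gjr] -> 8 lines: wso icyca vwc woo yipqd wmqt gjr apti
Hunk 5: at line 1 remove [vwc,woo,yipqd] add [lgjjd,qca] -> 7 lines: wso icyca lgjjd qca wmqt gjr apti
Hunk 6: at line 1 remove [lgjjd] add [bvc,mnu,szzs] -> 9 lines: wso icyca bvc mnu szzs qca wmqt gjr apti
Hunk 7: at line 1 remove [icyca,bvc] add [sjsjx,use,cdcf] -> 10 lines: wso sjsjx use cdcf mnu szzs qca wmqt gjr apti

Answer: wso
sjsjx
use
cdcf
mnu
szzs
qca
wmqt
gjr
apti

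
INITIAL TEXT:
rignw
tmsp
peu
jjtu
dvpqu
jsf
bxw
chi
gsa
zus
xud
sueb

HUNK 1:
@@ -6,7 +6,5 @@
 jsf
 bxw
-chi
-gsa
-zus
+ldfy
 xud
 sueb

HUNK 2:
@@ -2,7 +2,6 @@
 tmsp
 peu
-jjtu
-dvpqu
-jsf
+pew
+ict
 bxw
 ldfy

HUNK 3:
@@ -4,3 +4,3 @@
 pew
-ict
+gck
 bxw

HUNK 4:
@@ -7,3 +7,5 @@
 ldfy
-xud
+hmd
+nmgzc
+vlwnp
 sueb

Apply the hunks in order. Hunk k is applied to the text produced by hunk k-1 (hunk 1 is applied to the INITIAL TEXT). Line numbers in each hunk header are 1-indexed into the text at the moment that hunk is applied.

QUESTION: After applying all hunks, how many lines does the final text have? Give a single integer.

Answer: 11

Derivation:
Hunk 1: at line 6 remove [chi,gsa,zus] add [ldfy] -> 10 lines: rignw tmsp peu jjtu dvpqu jsf bxw ldfy xud sueb
Hunk 2: at line 2 remove [jjtu,dvpqu,jsf] add [pew,ict] -> 9 lines: rignw tmsp peu pew ict bxw ldfy xud sueb
Hunk 3: at line 4 remove [ict] add [gck] -> 9 lines: rignw tmsp peu pew gck bxw ldfy xud sueb
Hunk 4: at line 7 remove [xud] add [hmd,nmgzc,vlwnp] -> 11 lines: rignw tmsp peu pew gck bxw ldfy hmd nmgzc vlwnp sueb
Final line count: 11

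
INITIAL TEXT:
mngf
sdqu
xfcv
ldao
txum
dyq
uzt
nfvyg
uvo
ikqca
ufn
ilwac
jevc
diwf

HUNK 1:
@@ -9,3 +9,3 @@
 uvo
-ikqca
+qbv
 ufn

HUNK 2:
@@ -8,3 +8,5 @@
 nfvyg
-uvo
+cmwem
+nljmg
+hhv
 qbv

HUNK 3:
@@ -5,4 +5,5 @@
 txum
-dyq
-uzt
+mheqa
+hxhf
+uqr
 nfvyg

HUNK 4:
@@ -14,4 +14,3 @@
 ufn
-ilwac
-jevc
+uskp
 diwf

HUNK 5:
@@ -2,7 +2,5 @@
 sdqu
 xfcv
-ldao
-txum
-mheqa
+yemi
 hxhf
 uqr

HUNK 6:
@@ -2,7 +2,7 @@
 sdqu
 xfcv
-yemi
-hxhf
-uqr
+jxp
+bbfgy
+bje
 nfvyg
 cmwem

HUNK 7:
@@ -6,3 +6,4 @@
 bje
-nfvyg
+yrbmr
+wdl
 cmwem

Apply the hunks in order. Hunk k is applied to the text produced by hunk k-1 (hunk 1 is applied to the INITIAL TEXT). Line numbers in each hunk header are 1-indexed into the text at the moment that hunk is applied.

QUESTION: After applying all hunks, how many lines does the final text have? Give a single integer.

Answer: 15

Derivation:
Hunk 1: at line 9 remove [ikqca] add [qbv] -> 14 lines: mngf sdqu xfcv ldao txum dyq uzt nfvyg uvo qbv ufn ilwac jevc diwf
Hunk 2: at line 8 remove [uvo] add [cmwem,nljmg,hhv] -> 16 lines: mngf sdqu xfcv ldao txum dyq uzt nfvyg cmwem nljmg hhv qbv ufn ilwac jevc diwf
Hunk 3: at line 5 remove [dyq,uzt] add [mheqa,hxhf,uqr] -> 17 lines: mngf sdqu xfcv ldao txum mheqa hxhf uqr nfvyg cmwem nljmg hhv qbv ufn ilwac jevc diwf
Hunk 4: at line 14 remove [ilwac,jevc] add [uskp] -> 16 lines: mngf sdqu xfcv ldao txum mheqa hxhf uqr nfvyg cmwem nljmg hhv qbv ufn uskp diwf
Hunk 5: at line 2 remove [ldao,txum,mheqa] add [yemi] -> 14 lines: mngf sdqu xfcv yemi hxhf uqr nfvyg cmwem nljmg hhv qbv ufn uskp diwf
Hunk 6: at line 2 remove [yemi,hxhf,uqr] add [jxp,bbfgy,bje] -> 14 lines: mngf sdqu xfcv jxp bbfgy bje nfvyg cmwem nljmg hhv qbv ufn uskp diwf
Hunk 7: at line 6 remove [nfvyg] add [yrbmr,wdl] -> 15 lines: mngf sdqu xfcv jxp bbfgy bje yrbmr wdl cmwem nljmg hhv qbv ufn uskp diwf
Final line count: 15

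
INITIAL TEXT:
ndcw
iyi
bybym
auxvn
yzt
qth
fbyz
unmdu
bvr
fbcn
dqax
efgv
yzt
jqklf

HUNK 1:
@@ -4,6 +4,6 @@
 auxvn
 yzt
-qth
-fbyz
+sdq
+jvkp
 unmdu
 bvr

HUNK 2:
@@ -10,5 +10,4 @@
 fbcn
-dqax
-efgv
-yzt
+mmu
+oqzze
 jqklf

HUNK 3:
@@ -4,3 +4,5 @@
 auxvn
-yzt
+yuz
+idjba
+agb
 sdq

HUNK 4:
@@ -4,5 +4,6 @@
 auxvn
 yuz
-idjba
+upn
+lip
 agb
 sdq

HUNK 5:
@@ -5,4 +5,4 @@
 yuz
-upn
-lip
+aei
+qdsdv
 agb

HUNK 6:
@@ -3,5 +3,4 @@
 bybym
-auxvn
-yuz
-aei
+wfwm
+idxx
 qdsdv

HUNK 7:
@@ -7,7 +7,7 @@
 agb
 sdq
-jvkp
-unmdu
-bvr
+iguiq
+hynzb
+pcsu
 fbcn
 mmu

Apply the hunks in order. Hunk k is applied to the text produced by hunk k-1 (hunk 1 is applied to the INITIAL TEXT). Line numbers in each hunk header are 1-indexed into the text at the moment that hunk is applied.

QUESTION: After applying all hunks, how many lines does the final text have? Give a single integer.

Hunk 1: at line 4 remove [qth,fbyz] add [sdq,jvkp] -> 14 lines: ndcw iyi bybym auxvn yzt sdq jvkp unmdu bvr fbcn dqax efgv yzt jqklf
Hunk 2: at line 10 remove [dqax,efgv,yzt] add [mmu,oqzze] -> 13 lines: ndcw iyi bybym auxvn yzt sdq jvkp unmdu bvr fbcn mmu oqzze jqklf
Hunk 3: at line 4 remove [yzt] add [yuz,idjba,agb] -> 15 lines: ndcw iyi bybym auxvn yuz idjba agb sdq jvkp unmdu bvr fbcn mmu oqzze jqklf
Hunk 4: at line 4 remove [idjba] add [upn,lip] -> 16 lines: ndcw iyi bybym auxvn yuz upn lip agb sdq jvkp unmdu bvr fbcn mmu oqzze jqklf
Hunk 5: at line 5 remove [upn,lip] add [aei,qdsdv] -> 16 lines: ndcw iyi bybym auxvn yuz aei qdsdv agb sdq jvkp unmdu bvr fbcn mmu oqzze jqklf
Hunk 6: at line 3 remove [auxvn,yuz,aei] add [wfwm,idxx] -> 15 lines: ndcw iyi bybym wfwm idxx qdsdv agb sdq jvkp unmdu bvr fbcn mmu oqzze jqklf
Hunk 7: at line 7 remove [jvkp,unmdu,bvr] add [iguiq,hynzb,pcsu] -> 15 lines: ndcw iyi bybym wfwm idxx qdsdv agb sdq iguiq hynzb pcsu fbcn mmu oqzze jqklf
Final line count: 15

Answer: 15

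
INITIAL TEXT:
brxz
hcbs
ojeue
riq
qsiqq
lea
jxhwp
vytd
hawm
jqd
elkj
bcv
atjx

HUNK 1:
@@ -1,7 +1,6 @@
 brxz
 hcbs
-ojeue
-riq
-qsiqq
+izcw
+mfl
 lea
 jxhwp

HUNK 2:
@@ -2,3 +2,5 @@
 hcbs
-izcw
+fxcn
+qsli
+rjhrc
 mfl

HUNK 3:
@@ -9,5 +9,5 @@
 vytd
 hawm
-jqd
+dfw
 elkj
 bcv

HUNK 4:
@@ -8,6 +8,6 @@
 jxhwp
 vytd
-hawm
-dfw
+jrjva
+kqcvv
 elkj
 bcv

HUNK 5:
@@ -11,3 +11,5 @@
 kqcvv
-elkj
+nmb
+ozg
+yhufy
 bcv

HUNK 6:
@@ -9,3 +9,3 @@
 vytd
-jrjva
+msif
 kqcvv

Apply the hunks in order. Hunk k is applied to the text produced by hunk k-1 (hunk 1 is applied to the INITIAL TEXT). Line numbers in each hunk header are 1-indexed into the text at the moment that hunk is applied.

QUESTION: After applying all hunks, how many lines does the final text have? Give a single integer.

Hunk 1: at line 1 remove [ojeue,riq,qsiqq] add [izcw,mfl] -> 12 lines: brxz hcbs izcw mfl lea jxhwp vytd hawm jqd elkj bcv atjx
Hunk 2: at line 2 remove [izcw] add [fxcn,qsli,rjhrc] -> 14 lines: brxz hcbs fxcn qsli rjhrc mfl lea jxhwp vytd hawm jqd elkj bcv atjx
Hunk 3: at line 9 remove [jqd] add [dfw] -> 14 lines: brxz hcbs fxcn qsli rjhrc mfl lea jxhwp vytd hawm dfw elkj bcv atjx
Hunk 4: at line 8 remove [hawm,dfw] add [jrjva,kqcvv] -> 14 lines: brxz hcbs fxcn qsli rjhrc mfl lea jxhwp vytd jrjva kqcvv elkj bcv atjx
Hunk 5: at line 11 remove [elkj] add [nmb,ozg,yhufy] -> 16 lines: brxz hcbs fxcn qsli rjhrc mfl lea jxhwp vytd jrjva kqcvv nmb ozg yhufy bcv atjx
Hunk 6: at line 9 remove [jrjva] add [msif] -> 16 lines: brxz hcbs fxcn qsli rjhrc mfl lea jxhwp vytd msif kqcvv nmb ozg yhufy bcv atjx
Final line count: 16

Answer: 16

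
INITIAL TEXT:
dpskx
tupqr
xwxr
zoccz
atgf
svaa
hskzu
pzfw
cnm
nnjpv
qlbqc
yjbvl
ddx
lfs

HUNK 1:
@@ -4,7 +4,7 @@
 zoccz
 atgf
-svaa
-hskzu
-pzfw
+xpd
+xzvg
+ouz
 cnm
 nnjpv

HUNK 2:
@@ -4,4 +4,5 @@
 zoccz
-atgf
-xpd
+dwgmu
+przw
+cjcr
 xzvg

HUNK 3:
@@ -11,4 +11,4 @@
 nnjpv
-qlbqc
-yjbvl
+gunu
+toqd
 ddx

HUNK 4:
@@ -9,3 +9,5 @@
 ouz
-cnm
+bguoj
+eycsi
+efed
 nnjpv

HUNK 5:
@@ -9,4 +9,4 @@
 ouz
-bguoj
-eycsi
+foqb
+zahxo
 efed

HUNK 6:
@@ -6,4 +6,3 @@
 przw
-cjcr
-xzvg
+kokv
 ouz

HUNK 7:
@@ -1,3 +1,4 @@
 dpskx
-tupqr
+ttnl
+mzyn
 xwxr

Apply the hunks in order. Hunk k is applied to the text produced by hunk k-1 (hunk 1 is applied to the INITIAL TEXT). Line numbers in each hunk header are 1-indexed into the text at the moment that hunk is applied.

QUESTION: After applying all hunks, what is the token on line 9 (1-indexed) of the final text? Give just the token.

Answer: ouz

Derivation:
Hunk 1: at line 4 remove [svaa,hskzu,pzfw] add [xpd,xzvg,ouz] -> 14 lines: dpskx tupqr xwxr zoccz atgf xpd xzvg ouz cnm nnjpv qlbqc yjbvl ddx lfs
Hunk 2: at line 4 remove [atgf,xpd] add [dwgmu,przw,cjcr] -> 15 lines: dpskx tupqr xwxr zoccz dwgmu przw cjcr xzvg ouz cnm nnjpv qlbqc yjbvl ddx lfs
Hunk 3: at line 11 remove [qlbqc,yjbvl] add [gunu,toqd] -> 15 lines: dpskx tupqr xwxr zoccz dwgmu przw cjcr xzvg ouz cnm nnjpv gunu toqd ddx lfs
Hunk 4: at line 9 remove [cnm] add [bguoj,eycsi,efed] -> 17 lines: dpskx tupqr xwxr zoccz dwgmu przw cjcr xzvg ouz bguoj eycsi efed nnjpv gunu toqd ddx lfs
Hunk 5: at line 9 remove [bguoj,eycsi] add [foqb,zahxo] -> 17 lines: dpskx tupqr xwxr zoccz dwgmu przw cjcr xzvg ouz foqb zahxo efed nnjpv gunu toqd ddx lfs
Hunk 6: at line 6 remove [cjcr,xzvg] add [kokv] -> 16 lines: dpskx tupqr xwxr zoccz dwgmu przw kokv ouz foqb zahxo efed nnjpv gunu toqd ddx lfs
Hunk 7: at line 1 remove [tupqr] add [ttnl,mzyn] -> 17 lines: dpskx ttnl mzyn xwxr zoccz dwgmu przw kokv ouz foqb zahxo efed nnjpv gunu toqd ddx lfs
Final line 9: ouz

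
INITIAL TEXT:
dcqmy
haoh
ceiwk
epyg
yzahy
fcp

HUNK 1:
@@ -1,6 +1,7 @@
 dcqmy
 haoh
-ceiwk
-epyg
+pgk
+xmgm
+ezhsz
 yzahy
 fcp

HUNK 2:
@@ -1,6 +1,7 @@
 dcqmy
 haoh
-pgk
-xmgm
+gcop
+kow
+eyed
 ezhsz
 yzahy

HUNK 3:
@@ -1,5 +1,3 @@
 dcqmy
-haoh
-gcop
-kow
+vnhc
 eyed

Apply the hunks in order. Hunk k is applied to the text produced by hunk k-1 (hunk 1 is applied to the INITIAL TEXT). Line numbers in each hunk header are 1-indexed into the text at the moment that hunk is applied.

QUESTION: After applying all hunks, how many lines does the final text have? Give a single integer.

Answer: 6

Derivation:
Hunk 1: at line 1 remove [ceiwk,epyg] add [pgk,xmgm,ezhsz] -> 7 lines: dcqmy haoh pgk xmgm ezhsz yzahy fcp
Hunk 2: at line 1 remove [pgk,xmgm] add [gcop,kow,eyed] -> 8 lines: dcqmy haoh gcop kow eyed ezhsz yzahy fcp
Hunk 3: at line 1 remove [haoh,gcop,kow] add [vnhc] -> 6 lines: dcqmy vnhc eyed ezhsz yzahy fcp
Final line count: 6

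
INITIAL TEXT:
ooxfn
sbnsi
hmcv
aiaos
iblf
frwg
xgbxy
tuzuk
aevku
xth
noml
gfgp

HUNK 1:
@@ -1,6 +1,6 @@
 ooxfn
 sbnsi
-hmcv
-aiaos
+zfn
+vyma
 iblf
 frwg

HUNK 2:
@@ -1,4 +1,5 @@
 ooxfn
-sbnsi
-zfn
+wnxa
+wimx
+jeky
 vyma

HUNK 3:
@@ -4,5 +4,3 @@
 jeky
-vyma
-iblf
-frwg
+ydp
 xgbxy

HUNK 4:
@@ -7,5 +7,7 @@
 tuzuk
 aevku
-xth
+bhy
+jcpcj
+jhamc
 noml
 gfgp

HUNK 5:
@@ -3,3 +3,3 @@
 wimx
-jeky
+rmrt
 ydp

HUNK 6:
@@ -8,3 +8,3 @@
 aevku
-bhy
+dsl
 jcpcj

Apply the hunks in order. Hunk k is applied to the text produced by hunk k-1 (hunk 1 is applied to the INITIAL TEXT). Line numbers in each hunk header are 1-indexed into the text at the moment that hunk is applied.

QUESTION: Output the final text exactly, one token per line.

Answer: ooxfn
wnxa
wimx
rmrt
ydp
xgbxy
tuzuk
aevku
dsl
jcpcj
jhamc
noml
gfgp

Derivation:
Hunk 1: at line 1 remove [hmcv,aiaos] add [zfn,vyma] -> 12 lines: ooxfn sbnsi zfn vyma iblf frwg xgbxy tuzuk aevku xth noml gfgp
Hunk 2: at line 1 remove [sbnsi,zfn] add [wnxa,wimx,jeky] -> 13 lines: ooxfn wnxa wimx jeky vyma iblf frwg xgbxy tuzuk aevku xth noml gfgp
Hunk 3: at line 4 remove [vyma,iblf,frwg] add [ydp] -> 11 lines: ooxfn wnxa wimx jeky ydp xgbxy tuzuk aevku xth noml gfgp
Hunk 4: at line 7 remove [xth] add [bhy,jcpcj,jhamc] -> 13 lines: ooxfn wnxa wimx jeky ydp xgbxy tuzuk aevku bhy jcpcj jhamc noml gfgp
Hunk 5: at line 3 remove [jeky] add [rmrt] -> 13 lines: ooxfn wnxa wimx rmrt ydp xgbxy tuzuk aevku bhy jcpcj jhamc noml gfgp
Hunk 6: at line 8 remove [bhy] add [dsl] -> 13 lines: ooxfn wnxa wimx rmrt ydp xgbxy tuzuk aevku dsl jcpcj jhamc noml gfgp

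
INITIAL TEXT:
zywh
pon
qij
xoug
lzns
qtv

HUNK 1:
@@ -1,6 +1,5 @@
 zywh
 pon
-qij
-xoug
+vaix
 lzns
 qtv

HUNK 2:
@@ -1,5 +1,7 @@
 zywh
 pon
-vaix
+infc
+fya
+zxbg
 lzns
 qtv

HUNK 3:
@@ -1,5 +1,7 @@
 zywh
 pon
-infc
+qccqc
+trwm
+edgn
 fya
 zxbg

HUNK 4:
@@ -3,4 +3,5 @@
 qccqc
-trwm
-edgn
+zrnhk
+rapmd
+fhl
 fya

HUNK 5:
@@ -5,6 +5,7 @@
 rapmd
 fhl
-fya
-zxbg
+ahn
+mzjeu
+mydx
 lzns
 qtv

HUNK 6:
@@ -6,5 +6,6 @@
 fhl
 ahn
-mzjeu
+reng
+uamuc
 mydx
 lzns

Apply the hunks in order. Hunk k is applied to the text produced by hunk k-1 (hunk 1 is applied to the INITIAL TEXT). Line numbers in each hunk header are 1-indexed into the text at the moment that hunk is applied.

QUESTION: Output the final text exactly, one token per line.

Hunk 1: at line 1 remove [qij,xoug] add [vaix] -> 5 lines: zywh pon vaix lzns qtv
Hunk 2: at line 1 remove [vaix] add [infc,fya,zxbg] -> 7 lines: zywh pon infc fya zxbg lzns qtv
Hunk 3: at line 1 remove [infc] add [qccqc,trwm,edgn] -> 9 lines: zywh pon qccqc trwm edgn fya zxbg lzns qtv
Hunk 4: at line 3 remove [trwm,edgn] add [zrnhk,rapmd,fhl] -> 10 lines: zywh pon qccqc zrnhk rapmd fhl fya zxbg lzns qtv
Hunk 5: at line 5 remove [fya,zxbg] add [ahn,mzjeu,mydx] -> 11 lines: zywh pon qccqc zrnhk rapmd fhl ahn mzjeu mydx lzns qtv
Hunk 6: at line 6 remove [mzjeu] add [reng,uamuc] -> 12 lines: zywh pon qccqc zrnhk rapmd fhl ahn reng uamuc mydx lzns qtv

Answer: zywh
pon
qccqc
zrnhk
rapmd
fhl
ahn
reng
uamuc
mydx
lzns
qtv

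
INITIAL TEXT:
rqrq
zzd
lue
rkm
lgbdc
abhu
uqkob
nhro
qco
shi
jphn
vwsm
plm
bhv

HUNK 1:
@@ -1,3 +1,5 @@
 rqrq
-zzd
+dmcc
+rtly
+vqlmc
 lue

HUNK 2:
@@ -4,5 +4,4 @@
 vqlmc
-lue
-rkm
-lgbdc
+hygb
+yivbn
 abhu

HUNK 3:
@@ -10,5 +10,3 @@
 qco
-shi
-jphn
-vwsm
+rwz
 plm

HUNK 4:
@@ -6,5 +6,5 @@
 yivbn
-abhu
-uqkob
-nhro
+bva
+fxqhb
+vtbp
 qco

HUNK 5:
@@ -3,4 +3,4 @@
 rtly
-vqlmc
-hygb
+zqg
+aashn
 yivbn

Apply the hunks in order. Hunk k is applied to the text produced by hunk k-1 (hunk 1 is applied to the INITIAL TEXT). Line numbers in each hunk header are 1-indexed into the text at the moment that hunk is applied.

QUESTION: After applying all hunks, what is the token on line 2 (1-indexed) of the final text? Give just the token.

Answer: dmcc

Derivation:
Hunk 1: at line 1 remove [zzd] add [dmcc,rtly,vqlmc] -> 16 lines: rqrq dmcc rtly vqlmc lue rkm lgbdc abhu uqkob nhro qco shi jphn vwsm plm bhv
Hunk 2: at line 4 remove [lue,rkm,lgbdc] add [hygb,yivbn] -> 15 lines: rqrq dmcc rtly vqlmc hygb yivbn abhu uqkob nhro qco shi jphn vwsm plm bhv
Hunk 3: at line 10 remove [shi,jphn,vwsm] add [rwz] -> 13 lines: rqrq dmcc rtly vqlmc hygb yivbn abhu uqkob nhro qco rwz plm bhv
Hunk 4: at line 6 remove [abhu,uqkob,nhro] add [bva,fxqhb,vtbp] -> 13 lines: rqrq dmcc rtly vqlmc hygb yivbn bva fxqhb vtbp qco rwz plm bhv
Hunk 5: at line 3 remove [vqlmc,hygb] add [zqg,aashn] -> 13 lines: rqrq dmcc rtly zqg aashn yivbn bva fxqhb vtbp qco rwz plm bhv
Final line 2: dmcc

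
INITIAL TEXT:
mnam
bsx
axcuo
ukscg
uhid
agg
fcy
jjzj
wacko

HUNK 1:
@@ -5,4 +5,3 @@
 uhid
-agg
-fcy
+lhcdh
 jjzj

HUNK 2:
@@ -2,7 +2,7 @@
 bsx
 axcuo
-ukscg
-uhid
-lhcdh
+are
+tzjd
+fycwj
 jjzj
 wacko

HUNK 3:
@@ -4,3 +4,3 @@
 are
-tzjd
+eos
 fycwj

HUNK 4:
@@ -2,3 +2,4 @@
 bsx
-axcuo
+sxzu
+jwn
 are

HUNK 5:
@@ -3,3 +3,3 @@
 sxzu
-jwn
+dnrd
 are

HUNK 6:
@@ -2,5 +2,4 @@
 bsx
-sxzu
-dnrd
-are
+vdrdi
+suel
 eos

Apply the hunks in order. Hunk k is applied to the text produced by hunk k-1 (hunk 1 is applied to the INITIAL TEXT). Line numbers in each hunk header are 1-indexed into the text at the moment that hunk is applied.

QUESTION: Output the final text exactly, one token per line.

Answer: mnam
bsx
vdrdi
suel
eos
fycwj
jjzj
wacko

Derivation:
Hunk 1: at line 5 remove [agg,fcy] add [lhcdh] -> 8 lines: mnam bsx axcuo ukscg uhid lhcdh jjzj wacko
Hunk 2: at line 2 remove [ukscg,uhid,lhcdh] add [are,tzjd,fycwj] -> 8 lines: mnam bsx axcuo are tzjd fycwj jjzj wacko
Hunk 3: at line 4 remove [tzjd] add [eos] -> 8 lines: mnam bsx axcuo are eos fycwj jjzj wacko
Hunk 4: at line 2 remove [axcuo] add [sxzu,jwn] -> 9 lines: mnam bsx sxzu jwn are eos fycwj jjzj wacko
Hunk 5: at line 3 remove [jwn] add [dnrd] -> 9 lines: mnam bsx sxzu dnrd are eos fycwj jjzj wacko
Hunk 6: at line 2 remove [sxzu,dnrd,are] add [vdrdi,suel] -> 8 lines: mnam bsx vdrdi suel eos fycwj jjzj wacko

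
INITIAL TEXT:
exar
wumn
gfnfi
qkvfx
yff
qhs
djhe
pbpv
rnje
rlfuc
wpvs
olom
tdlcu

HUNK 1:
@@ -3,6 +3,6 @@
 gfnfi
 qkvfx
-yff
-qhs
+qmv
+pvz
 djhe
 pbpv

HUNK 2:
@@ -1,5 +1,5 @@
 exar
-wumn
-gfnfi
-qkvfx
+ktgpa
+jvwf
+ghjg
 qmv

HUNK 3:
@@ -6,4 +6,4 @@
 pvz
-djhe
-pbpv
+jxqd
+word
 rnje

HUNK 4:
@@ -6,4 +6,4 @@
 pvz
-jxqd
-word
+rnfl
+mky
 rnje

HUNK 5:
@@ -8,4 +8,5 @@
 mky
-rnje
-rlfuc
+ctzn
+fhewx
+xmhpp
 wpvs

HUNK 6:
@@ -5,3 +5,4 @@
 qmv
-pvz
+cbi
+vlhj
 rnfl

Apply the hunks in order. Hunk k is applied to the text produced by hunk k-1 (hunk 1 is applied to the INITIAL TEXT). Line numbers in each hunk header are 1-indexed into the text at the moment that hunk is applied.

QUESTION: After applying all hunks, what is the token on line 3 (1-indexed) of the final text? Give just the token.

Hunk 1: at line 3 remove [yff,qhs] add [qmv,pvz] -> 13 lines: exar wumn gfnfi qkvfx qmv pvz djhe pbpv rnje rlfuc wpvs olom tdlcu
Hunk 2: at line 1 remove [wumn,gfnfi,qkvfx] add [ktgpa,jvwf,ghjg] -> 13 lines: exar ktgpa jvwf ghjg qmv pvz djhe pbpv rnje rlfuc wpvs olom tdlcu
Hunk 3: at line 6 remove [djhe,pbpv] add [jxqd,word] -> 13 lines: exar ktgpa jvwf ghjg qmv pvz jxqd word rnje rlfuc wpvs olom tdlcu
Hunk 4: at line 6 remove [jxqd,word] add [rnfl,mky] -> 13 lines: exar ktgpa jvwf ghjg qmv pvz rnfl mky rnje rlfuc wpvs olom tdlcu
Hunk 5: at line 8 remove [rnje,rlfuc] add [ctzn,fhewx,xmhpp] -> 14 lines: exar ktgpa jvwf ghjg qmv pvz rnfl mky ctzn fhewx xmhpp wpvs olom tdlcu
Hunk 6: at line 5 remove [pvz] add [cbi,vlhj] -> 15 lines: exar ktgpa jvwf ghjg qmv cbi vlhj rnfl mky ctzn fhewx xmhpp wpvs olom tdlcu
Final line 3: jvwf

Answer: jvwf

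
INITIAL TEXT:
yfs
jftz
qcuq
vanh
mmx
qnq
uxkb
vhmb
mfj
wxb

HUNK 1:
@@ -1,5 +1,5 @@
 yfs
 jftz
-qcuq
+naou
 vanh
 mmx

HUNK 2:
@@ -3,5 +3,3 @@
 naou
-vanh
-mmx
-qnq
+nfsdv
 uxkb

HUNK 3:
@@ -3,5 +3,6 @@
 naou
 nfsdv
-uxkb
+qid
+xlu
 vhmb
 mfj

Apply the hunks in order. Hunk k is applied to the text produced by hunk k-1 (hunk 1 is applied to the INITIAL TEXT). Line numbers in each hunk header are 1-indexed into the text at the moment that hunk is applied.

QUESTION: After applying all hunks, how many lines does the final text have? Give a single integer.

Answer: 9

Derivation:
Hunk 1: at line 1 remove [qcuq] add [naou] -> 10 lines: yfs jftz naou vanh mmx qnq uxkb vhmb mfj wxb
Hunk 2: at line 3 remove [vanh,mmx,qnq] add [nfsdv] -> 8 lines: yfs jftz naou nfsdv uxkb vhmb mfj wxb
Hunk 3: at line 3 remove [uxkb] add [qid,xlu] -> 9 lines: yfs jftz naou nfsdv qid xlu vhmb mfj wxb
Final line count: 9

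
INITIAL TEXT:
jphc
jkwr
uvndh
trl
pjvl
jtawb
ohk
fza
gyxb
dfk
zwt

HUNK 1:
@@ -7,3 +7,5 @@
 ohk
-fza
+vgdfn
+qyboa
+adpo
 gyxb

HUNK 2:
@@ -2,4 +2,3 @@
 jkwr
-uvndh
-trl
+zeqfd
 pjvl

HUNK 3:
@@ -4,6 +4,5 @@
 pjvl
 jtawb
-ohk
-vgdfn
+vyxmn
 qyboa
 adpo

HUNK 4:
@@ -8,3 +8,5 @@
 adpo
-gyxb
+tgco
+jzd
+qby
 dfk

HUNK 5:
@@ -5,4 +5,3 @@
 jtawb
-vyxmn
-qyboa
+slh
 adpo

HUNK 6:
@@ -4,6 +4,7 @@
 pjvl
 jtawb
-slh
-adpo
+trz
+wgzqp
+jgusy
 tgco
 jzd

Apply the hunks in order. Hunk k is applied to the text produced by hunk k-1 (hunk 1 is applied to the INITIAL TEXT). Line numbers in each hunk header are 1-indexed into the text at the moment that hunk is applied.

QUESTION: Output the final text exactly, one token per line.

Answer: jphc
jkwr
zeqfd
pjvl
jtawb
trz
wgzqp
jgusy
tgco
jzd
qby
dfk
zwt

Derivation:
Hunk 1: at line 7 remove [fza] add [vgdfn,qyboa,adpo] -> 13 lines: jphc jkwr uvndh trl pjvl jtawb ohk vgdfn qyboa adpo gyxb dfk zwt
Hunk 2: at line 2 remove [uvndh,trl] add [zeqfd] -> 12 lines: jphc jkwr zeqfd pjvl jtawb ohk vgdfn qyboa adpo gyxb dfk zwt
Hunk 3: at line 4 remove [ohk,vgdfn] add [vyxmn] -> 11 lines: jphc jkwr zeqfd pjvl jtawb vyxmn qyboa adpo gyxb dfk zwt
Hunk 4: at line 8 remove [gyxb] add [tgco,jzd,qby] -> 13 lines: jphc jkwr zeqfd pjvl jtawb vyxmn qyboa adpo tgco jzd qby dfk zwt
Hunk 5: at line 5 remove [vyxmn,qyboa] add [slh] -> 12 lines: jphc jkwr zeqfd pjvl jtawb slh adpo tgco jzd qby dfk zwt
Hunk 6: at line 4 remove [slh,adpo] add [trz,wgzqp,jgusy] -> 13 lines: jphc jkwr zeqfd pjvl jtawb trz wgzqp jgusy tgco jzd qby dfk zwt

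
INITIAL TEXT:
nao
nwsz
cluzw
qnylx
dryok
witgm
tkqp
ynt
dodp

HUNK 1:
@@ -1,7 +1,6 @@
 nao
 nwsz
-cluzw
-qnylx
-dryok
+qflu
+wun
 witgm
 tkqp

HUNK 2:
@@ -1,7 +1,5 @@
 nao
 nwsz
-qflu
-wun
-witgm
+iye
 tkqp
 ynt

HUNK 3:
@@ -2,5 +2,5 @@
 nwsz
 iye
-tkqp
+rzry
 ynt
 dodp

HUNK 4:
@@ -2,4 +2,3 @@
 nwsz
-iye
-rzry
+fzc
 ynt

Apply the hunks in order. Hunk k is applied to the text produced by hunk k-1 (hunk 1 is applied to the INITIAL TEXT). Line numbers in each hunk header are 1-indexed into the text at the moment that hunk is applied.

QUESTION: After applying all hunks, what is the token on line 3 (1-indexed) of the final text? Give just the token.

Answer: fzc

Derivation:
Hunk 1: at line 1 remove [cluzw,qnylx,dryok] add [qflu,wun] -> 8 lines: nao nwsz qflu wun witgm tkqp ynt dodp
Hunk 2: at line 1 remove [qflu,wun,witgm] add [iye] -> 6 lines: nao nwsz iye tkqp ynt dodp
Hunk 3: at line 2 remove [tkqp] add [rzry] -> 6 lines: nao nwsz iye rzry ynt dodp
Hunk 4: at line 2 remove [iye,rzry] add [fzc] -> 5 lines: nao nwsz fzc ynt dodp
Final line 3: fzc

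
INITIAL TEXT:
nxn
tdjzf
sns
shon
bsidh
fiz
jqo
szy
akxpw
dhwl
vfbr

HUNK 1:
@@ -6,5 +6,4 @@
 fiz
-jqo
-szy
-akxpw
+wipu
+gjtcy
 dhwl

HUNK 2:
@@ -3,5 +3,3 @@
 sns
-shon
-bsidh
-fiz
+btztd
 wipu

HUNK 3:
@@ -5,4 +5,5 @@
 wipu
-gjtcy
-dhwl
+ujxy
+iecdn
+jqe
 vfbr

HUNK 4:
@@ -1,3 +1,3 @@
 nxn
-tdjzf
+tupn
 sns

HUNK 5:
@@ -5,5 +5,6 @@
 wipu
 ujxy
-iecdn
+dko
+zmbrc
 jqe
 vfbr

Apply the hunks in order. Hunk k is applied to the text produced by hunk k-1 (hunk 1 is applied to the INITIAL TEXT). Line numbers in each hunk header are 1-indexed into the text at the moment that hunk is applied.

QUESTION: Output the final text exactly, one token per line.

Hunk 1: at line 6 remove [jqo,szy,akxpw] add [wipu,gjtcy] -> 10 lines: nxn tdjzf sns shon bsidh fiz wipu gjtcy dhwl vfbr
Hunk 2: at line 3 remove [shon,bsidh,fiz] add [btztd] -> 8 lines: nxn tdjzf sns btztd wipu gjtcy dhwl vfbr
Hunk 3: at line 5 remove [gjtcy,dhwl] add [ujxy,iecdn,jqe] -> 9 lines: nxn tdjzf sns btztd wipu ujxy iecdn jqe vfbr
Hunk 4: at line 1 remove [tdjzf] add [tupn] -> 9 lines: nxn tupn sns btztd wipu ujxy iecdn jqe vfbr
Hunk 5: at line 5 remove [iecdn] add [dko,zmbrc] -> 10 lines: nxn tupn sns btztd wipu ujxy dko zmbrc jqe vfbr

Answer: nxn
tupn
sns
btztd
wipu
ujxy
dko
zmbrc
jqe
vfbr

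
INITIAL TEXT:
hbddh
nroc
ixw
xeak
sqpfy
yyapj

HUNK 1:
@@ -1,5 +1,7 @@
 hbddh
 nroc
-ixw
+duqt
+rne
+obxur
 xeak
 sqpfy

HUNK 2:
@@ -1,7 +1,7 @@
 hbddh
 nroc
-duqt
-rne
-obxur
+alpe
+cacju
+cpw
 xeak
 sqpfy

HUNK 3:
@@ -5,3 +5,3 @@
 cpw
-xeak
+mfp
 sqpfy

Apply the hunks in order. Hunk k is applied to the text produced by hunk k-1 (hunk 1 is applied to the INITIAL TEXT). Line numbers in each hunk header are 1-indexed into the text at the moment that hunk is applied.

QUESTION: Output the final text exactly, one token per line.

Answer: hbddh
nroc
alpe
cacju
cpw
mfp
sqpfy
yyapj

Derivation:
Hunk 1: at line 1 remove [ixw] add [duqt,rne,obxur] -> 8 lines: hbddh nroc duqt rne obxur xeak sqpfy yyapj
Hunk 2: at line 1 remove [duqt,rne,obxur] add [alpe,cacju,cpw] -> 8 lines: hbddh nroc alpe cacju cpw xeak sqpfy yyapj
Hunk 3: at line 5 remove [xeak] add [mfp] -> 8 lines: hbddh nroc alpe cacju cpw mfp sqpfy yyapj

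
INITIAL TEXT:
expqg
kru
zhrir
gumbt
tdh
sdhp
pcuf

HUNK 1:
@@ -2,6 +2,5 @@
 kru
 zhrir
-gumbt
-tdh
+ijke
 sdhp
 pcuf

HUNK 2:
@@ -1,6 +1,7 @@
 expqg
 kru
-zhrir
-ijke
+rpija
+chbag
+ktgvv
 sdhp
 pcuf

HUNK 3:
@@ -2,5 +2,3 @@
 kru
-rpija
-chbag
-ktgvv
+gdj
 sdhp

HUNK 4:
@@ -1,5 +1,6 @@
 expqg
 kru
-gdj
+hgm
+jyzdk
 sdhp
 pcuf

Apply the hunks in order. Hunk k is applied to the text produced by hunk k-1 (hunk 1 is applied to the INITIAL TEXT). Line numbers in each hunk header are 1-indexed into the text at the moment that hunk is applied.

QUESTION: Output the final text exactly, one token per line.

Hunk 1: at line 2 remove [gumbt,tdh] add [ijke] -> 6 lines: expqg kru zhrir ijke sdhp pcuf
Hunk 2: at line 1 remove [zhrir,ijke] add [rpija,chbag,ktgvv] -> 7 lines: expqg kru rpija chbag ktgvv sdhp pcuf
Hunk 3: at line 2 remove [rpija,chbag,ktgvv] add [gdj] -> 5 lines: expqg kru gdj sdhp pcuf
Hunk 4: at line 1 remove [gdj] add [hgm,jyzdk] -> 6 lines: expqg kru hgm jyzdk sdhp pcuf

Answer: expqg
kru
hgm
jyzdk
sdhp
pcuf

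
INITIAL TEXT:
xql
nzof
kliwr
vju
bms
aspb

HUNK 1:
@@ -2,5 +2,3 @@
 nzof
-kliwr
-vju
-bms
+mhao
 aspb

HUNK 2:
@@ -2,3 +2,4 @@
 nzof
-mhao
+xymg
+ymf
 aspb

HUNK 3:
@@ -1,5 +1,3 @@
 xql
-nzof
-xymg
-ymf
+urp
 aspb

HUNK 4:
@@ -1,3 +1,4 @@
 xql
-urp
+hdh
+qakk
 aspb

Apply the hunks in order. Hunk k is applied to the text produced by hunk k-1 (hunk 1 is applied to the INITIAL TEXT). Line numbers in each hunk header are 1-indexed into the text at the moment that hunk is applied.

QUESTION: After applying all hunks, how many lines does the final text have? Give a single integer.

Hunk 1: at line 2 remove [kliwr,vju,bms] add [mhao] -> 4 lines: xql nzof mhao aspb
Hunk 2: at line 2 remove [mhao] add [xymg,ymf] -> 5 lines: xql nzof xymg ymf aspb
Hunk 3: at line 1 remove [nzof,xymg,ymf] add [urp] -> 3 lines: xql urp aspb
Hunk 4: at line 1 remove [urp] add [hdh,qakk] -> 4 lines: xql hdh qakk aspb
Final line count: 4

Answer: 4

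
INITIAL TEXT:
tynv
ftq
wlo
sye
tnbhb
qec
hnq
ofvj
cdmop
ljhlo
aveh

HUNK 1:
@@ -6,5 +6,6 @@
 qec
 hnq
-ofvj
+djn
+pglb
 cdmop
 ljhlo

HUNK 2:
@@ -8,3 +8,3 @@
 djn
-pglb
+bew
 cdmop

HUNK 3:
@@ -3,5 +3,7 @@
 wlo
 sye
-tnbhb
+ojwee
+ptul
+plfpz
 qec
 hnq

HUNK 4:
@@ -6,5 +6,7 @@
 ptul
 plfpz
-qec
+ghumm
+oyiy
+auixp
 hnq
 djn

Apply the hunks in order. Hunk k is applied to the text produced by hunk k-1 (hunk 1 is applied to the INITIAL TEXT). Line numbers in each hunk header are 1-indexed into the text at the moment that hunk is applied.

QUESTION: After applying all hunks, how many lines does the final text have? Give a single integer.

Answer: 16

Derivation:
Hunk 1: at line 6 remove [ofvj] add [djn,pglb] -> 12 lines: tynv ftq wlo sye tnbhb qec hnq djn pglb cdmop ljhlo aveh
Hunk 2: at line 8 remove [pglb] add [bew] -> 12 lines: tynv ftq wlo sye tnbhb qec hnq djn bew cdmop ljhlo aveh
Hunk 3: at line 3 remove [tnbhb] add [ojwee,ptul,plfpz] -> 14 lines: tynv ftq wlo sye ojwee ptul plfpz qec hnq djn bew cdmop ljhlo aveh
Hunk 4: at line 6 remove [qec] add [ghumm,oyiy,auixp] -> 16 lines: tynv ftq wlo sye ojwee ptul plfpz ghumm oyiy auixp hnq djn bew cdmop ljhlo aveh
Final line count: 16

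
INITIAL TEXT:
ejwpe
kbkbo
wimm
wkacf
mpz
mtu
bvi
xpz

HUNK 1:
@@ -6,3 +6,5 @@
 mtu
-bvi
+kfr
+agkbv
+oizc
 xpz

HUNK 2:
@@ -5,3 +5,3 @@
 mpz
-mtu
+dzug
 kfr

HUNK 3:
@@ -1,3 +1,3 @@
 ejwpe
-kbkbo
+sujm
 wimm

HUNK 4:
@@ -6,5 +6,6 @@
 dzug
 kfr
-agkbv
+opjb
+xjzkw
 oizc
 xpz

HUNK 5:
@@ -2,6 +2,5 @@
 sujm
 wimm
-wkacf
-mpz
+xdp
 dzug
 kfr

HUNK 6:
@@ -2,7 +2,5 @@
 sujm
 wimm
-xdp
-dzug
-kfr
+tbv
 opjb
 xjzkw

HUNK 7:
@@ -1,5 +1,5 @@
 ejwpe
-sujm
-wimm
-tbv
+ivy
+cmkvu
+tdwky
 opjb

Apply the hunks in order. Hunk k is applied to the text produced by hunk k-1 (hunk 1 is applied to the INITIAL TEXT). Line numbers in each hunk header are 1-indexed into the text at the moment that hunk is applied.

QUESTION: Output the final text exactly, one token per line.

Answer: ejwpe
ivy
cmkvu
tdwky
opjb
xjzkw
oizc
xpz

Derivation:
Hunk 1: at line 6 remove [bvi] add [kfr,agkbv,oizc] -> 10 lines: ejwpe kbkbo wimm wkacf mpz mtu kfr agkbv oizc xpz
Hunk 2: at line 5 remove [mtu] add [dzug] -> 10 lines: ejwpe kbkbo wimm wkacf mpz dzug kfr agkbv oizc xpz
Hunk 3: at line 1 remove [kbkbo] add [sujm] -> 10 lines: ejwpe sujm wimm wkacf mpz dzug kfr agkbv oizc xpz
Hunk 4: at line 6 remove [agkbv] add [opjb,xjzkw] -> 11 lines: ejwpe sujm wimm wkacf mpz dzug kfr opjb xjzkw oizc xpz
Hunk 5: at line 2 remove [wkacf,mpz] add [xdp] -> 10 lines: ejwpe sujm wimm xdp dzug kfr opjb xjzkw oizc xpz
Hunk 6: at line 2 remove [xdp,dzug,kfr] add [tbv] -> 8 lines: ejwpe sujm wimm tbv opjb xjzkw oizc xpz
Hunk 7: at line 1 remove [sujm,wimm,tbv] add [ivy,cmkvu,tdwky] -> 8 lines: ejwpe ivy cmkvu tdwky opjb xjzkw oizc xpz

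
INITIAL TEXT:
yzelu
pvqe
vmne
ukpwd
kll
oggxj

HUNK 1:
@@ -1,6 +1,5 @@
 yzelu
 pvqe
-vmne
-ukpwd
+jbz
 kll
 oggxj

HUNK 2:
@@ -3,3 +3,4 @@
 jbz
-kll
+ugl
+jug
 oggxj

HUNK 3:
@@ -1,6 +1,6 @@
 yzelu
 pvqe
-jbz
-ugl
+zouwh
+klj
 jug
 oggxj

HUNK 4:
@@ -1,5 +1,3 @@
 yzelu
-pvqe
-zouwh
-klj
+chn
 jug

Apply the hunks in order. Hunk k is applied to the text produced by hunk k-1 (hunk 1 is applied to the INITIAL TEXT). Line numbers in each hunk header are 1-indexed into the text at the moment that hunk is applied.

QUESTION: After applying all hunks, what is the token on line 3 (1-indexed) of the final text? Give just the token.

Answer: jug

Derivation:
Hunk 1: at line 1 remove [vmne,ukpwd] add [jbz] -> 5 lines: yzelu pvqe jbz kll oggxj
Hunk 2: at line 3 remove [kll] add [ugl,jug] -> 6 lines: yzelu pvqe jbz ugl jug oggxj
Hunk 3: at line 1 remove [jbz,ugl] add [zouwh,klj] -> 6 lines: yzelu pvqe zouwh klj jug oggxj
Hunk 4: at line 1 remove [pvqe,zouwh,klj] add [chn] -> 4 lines: yzelu chn jug oggxj
Final line 3: jug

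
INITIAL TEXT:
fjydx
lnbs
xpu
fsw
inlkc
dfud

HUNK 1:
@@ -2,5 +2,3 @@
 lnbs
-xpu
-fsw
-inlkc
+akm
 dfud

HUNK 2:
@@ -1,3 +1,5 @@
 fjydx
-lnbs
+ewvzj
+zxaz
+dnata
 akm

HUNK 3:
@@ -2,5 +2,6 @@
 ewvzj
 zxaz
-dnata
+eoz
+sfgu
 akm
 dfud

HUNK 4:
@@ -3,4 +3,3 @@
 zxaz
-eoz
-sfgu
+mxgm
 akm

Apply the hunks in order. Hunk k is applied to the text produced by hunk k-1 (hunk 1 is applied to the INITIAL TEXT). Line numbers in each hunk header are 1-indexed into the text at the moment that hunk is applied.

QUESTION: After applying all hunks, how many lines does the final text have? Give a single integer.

Answer: 6

Derivation:
Hunk 1: at line 2 remove [xpu,fsw,inlkc] add [akm] -> 4 lines: fjydx lnbs akm dfud
Hunk 2: at line 1 remove [lnbs] add [ewvzj,zxaz,dnata] -> 6 lines: fjydx ewvzj zxaz dnata akm dfud
Hunk 3: at line 2 remove [dnata] add [eoz,sfgu] -> 7 lines: fjydx ewvzj zxaz eoz sfgu akm dfud
Hunk 4: at line 3 remove [eoz,sfgu] add [mxgm] -> 6 lines: fjydx ewvzj zxaz mxgm akm dfud
Final line count: 6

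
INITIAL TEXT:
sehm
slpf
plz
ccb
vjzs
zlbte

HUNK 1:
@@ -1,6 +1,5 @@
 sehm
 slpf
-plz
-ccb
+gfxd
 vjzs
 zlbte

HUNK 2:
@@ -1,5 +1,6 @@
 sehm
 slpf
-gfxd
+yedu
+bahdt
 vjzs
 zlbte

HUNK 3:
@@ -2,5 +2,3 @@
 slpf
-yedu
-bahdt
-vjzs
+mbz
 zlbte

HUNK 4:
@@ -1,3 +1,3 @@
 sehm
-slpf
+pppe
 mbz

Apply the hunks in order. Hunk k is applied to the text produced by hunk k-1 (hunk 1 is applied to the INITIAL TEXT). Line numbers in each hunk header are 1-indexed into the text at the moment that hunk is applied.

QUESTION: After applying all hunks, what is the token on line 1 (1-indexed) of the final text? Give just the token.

Answer: sehm

Derivation:
Hunk 1: at line 1 remove [plz,ccb] add [gfxd] -> 5 lines: sehm slpf gfxd vjzs zlbte
Hunk 2: at line 1 remove [gfxd] add [yedu,bahdt] -> 6 lines: sehm slpf yedu bahdt vjzs zlbte
Hunk 3: at line 2 remove [yedu,bahdt,vjzs] add [mbz] -> 4 lines: sehm slpf mbz zlbte
Hunk 4: at line 1 remove [slpf] add [pppe] -> 4 lines: sehm pppe mbz zlbte
Final line 1: sehm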